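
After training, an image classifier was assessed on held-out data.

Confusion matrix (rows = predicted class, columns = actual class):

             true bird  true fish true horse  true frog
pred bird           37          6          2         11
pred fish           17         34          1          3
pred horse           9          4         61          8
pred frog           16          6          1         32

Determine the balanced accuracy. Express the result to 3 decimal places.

Balanced accuracy = mean of per-class recall.
  bird: recall = 37/79 = 0.4684
  fish: recall = 34/50 = 0.6800
  horse: recall = 61/65 = 0.9385
  frog: recall = 32/54 = 0.5926
Mean = (0.4684 + 0.6800 + 0.9385 + 0.5926) / 4 = 0.670

0.670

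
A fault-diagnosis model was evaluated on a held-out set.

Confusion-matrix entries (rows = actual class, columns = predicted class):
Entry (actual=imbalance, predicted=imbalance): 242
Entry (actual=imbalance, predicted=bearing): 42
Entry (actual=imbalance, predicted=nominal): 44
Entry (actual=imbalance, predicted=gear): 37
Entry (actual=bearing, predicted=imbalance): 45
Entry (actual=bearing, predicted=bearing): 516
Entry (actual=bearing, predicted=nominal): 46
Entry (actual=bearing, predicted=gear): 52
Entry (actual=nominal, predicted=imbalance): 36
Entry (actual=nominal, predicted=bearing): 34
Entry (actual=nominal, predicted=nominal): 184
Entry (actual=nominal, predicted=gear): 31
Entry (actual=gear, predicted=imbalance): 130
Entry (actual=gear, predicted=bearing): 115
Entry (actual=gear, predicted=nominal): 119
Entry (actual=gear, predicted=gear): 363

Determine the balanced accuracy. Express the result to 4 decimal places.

0.6477

Balanced accuracy = mean of per-class recall.
  imbalance: recall = 242/365 = 0.66301
  bearing: recall = 516/659 = 0.78300
  nominal: recall = 184/285 = 0.64561
  gear: recall = 363/727 = 0.49931
Mean = (0.66301 + 0.78300 + 0.64561 + 0.49931) / 4 = 0.6477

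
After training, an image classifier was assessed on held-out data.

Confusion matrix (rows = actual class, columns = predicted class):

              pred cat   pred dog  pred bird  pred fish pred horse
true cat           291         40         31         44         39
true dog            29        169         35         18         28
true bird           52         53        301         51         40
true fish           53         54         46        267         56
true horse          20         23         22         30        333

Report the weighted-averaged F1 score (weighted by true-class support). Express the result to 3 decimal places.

Per-class F1 score (2·TP/(2·TP+FP+FN)):
  cat: TP=291, FP=29+52+53+20=154, FN=40+31+44+39=154 → 582/890 = 0.6539
  dog: TP=169, FP=40+53+54+23=170, FN=29+35+18+28=110 → 338/618 = 0.5469
  bird: TP=301, FP=31+35+46+22=134, FN=52+53+51+40=196 → 602/932 = 0.6459
  fish: TP=267, FP=44+18+51+30=143, FN=53+54+46+56=209 → 534/886 = 0.6027
  horse: TP=333, FP=39+28+40+56=163, FN=20+23+22+30=95 → 666/924 = 0.7208
Weighted-F1 score = Σ (supportᵢ/N)·F1 scoreᵢ with N=2125: (445/2125)·0.6539 + (279/2125)·0.5469 + (497/2125)·0.6459 + (476/2125)·0.6027 + (428/2125)·0.7208 = 0.640

0.640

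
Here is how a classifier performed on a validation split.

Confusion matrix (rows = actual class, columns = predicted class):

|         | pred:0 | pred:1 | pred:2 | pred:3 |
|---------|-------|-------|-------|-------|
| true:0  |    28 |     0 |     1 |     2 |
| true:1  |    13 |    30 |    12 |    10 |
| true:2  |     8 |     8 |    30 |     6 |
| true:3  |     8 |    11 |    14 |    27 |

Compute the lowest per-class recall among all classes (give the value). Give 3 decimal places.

Per-class recall (TP/(TP+FN)):
  0: TP=28, FN=0+1+2=3 → 28/31 = 0.9032
  1: TP=30, FN=13+12+10=35 → 30/65 = 0.4615
  2: TP=30, FN=8+8+6=22 → 30/52 = 0.5769
  3: TP=27, FN=8+11+14=33 → 27/60 = 0.4500
Lowest is class '3' with recall = 0.450.

0.450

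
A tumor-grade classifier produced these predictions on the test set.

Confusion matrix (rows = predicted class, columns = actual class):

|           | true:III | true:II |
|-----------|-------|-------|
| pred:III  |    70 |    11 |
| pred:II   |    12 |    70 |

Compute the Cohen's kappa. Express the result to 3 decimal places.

Observed agreement pₒ = trace/N = 140/163 = 0.8589
Expected agreement pₑ = Σ (rowᵢ·colᵢ)/N² = (82·81 + 81·82)/163² = 0.5000
κ = (pₒ − pₑ)/(1 − pₑ) = (0.8589 − 0.5000)/(1 − 0.5000) = 0.718

0.718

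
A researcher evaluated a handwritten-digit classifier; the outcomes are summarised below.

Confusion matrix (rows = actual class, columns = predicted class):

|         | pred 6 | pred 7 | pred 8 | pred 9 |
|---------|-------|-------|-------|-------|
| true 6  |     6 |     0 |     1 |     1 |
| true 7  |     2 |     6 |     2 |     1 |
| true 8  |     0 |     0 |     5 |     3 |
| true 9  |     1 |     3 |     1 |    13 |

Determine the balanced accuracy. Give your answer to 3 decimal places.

0.661

Balanced accuracy = mean of per-class recall.
  6: recall = 6/8 = 0.7500
  7: recall = 6/11 = 0.5455
  8: recall = 5/8 = 0.6250
  9: recall = 13/18 = 0.7222
Mean = (0.7500 + 0.5455 + 0.6250 + 0.7222) / 4 = 0.661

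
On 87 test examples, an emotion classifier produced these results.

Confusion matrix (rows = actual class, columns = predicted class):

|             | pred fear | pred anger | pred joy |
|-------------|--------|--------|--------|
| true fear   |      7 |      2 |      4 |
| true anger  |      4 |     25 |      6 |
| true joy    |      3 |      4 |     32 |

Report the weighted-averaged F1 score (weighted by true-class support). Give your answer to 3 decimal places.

0.736

Per-class F1 score (2·TP/(2·TP+FP+FN)):
  fear: TP=7, FP=4+3=7, FN=2+4=6 → 14/27 = 0.5185
  anger: TP=25, FP=2+4=6, FN=4+6=10 → 50/66 = 0.7576
  joy: TP=32, FP=4+6=10, FN=3+4=7 → 64/81 = 0.7901
Weighted-F1 score = Σ (supportᵢ/N)·F1 scoreᵢ with N=87: (13/87)·0.5185 + (35/87)·0.7576 + (39/87)·0.7901 = 0.736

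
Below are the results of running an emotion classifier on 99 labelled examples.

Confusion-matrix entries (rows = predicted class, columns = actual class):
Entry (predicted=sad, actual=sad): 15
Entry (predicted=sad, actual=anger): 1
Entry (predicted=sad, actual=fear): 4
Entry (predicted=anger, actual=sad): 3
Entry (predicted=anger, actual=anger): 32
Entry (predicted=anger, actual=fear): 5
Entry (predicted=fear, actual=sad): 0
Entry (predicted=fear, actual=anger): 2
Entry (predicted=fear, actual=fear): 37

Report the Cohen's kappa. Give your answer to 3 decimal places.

0.762

Observed agreement pₒ = trace/N = 84/99 = 0.8485
Expected agreement pₑ = Σ (rowᵢ·colᵢ)/N² = (18·20 + 35·40 + 46·39)/99² = 0.3626
κ = (pₒ − pₑ)/(1 − pₑ) = (0.8485 − 0.3626)/(1 − 0.3626) = 0.762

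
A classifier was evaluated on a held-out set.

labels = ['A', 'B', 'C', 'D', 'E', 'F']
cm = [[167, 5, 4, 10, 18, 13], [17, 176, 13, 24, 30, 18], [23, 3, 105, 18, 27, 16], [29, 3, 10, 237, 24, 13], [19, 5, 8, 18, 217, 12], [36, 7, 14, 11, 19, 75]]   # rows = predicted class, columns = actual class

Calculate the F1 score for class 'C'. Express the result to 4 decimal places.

0.6069

One-vs-rest for 'C': TP = diagonal; FP = other classes predicted 'C'; FN = 'C' predicted as other.
F1 score = 2·TP/(2·TP+FP+FN).
C: TP=105, FP=23+3+18+27+16=87, FN=4+13+10+8+14=49 → 210/346 = 0.60694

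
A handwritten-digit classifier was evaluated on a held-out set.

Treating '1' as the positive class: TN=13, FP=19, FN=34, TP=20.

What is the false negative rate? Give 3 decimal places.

0.630

FNR = FN/(FN+TP) = 34/(34+20) = 0.630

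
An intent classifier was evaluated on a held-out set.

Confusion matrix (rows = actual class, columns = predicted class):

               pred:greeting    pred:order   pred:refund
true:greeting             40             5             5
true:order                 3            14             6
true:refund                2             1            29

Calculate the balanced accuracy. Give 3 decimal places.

Balanced accuracy = mean of per-class recall.
  greeting: recall = 40/50 = 0.8000
  order: recall = 14/23 = 0.6087
  refund: recall = 29/32 = 0.9063
Mean = (0.8000 + 0.6087 + 0.9063) / 3 = 0.772

0.772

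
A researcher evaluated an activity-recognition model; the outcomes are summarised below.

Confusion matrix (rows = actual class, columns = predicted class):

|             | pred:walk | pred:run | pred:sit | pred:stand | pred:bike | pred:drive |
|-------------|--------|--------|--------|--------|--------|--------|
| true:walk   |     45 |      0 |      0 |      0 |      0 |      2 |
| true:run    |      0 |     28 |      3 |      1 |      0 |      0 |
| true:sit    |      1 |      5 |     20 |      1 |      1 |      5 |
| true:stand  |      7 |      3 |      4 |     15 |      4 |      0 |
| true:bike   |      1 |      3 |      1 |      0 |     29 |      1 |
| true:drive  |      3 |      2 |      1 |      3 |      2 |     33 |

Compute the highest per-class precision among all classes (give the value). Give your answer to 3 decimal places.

Per-class precision (TP/(TP+FP)):
  walk: TP=45, FP=0+1+7+1+3=12 → 45/57 = 0.7895
  run: TP=28, FP=0+5+3+3+2=13 → 28/41 = 0.6829
  sit: TP=20, FP=0+3+4+1+1=9 → 20/29 = 0.6897
  stand: TP=15, FP=0+1+1+0+3=5 → 15/20 = 0.7500
  bike: TP=29, FP=0+0+1+4+2=7 → 29/36 = 0.8056
  drive: TP=33, FP=2+0+5+0+1=8 → 33/41 = 0.8049
Highest is class 'bike' with precision = 0.806.

0.806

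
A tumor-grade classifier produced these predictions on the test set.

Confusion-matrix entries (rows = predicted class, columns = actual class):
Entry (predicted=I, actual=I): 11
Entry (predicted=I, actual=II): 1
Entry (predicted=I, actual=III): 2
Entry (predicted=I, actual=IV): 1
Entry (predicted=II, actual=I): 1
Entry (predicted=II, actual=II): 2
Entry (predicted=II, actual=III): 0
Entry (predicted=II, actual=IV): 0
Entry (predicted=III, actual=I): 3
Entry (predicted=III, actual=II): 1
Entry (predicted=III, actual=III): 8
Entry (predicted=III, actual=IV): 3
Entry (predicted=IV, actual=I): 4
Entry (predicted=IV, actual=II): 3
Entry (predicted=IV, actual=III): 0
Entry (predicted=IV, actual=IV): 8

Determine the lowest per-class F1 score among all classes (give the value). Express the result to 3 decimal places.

0.400

Per-class F1 score (2·TP/(2·TP+FP+FN)):
  I: TP=11, FP=1+2+1=4, FN=1+3+4=8 → 22/34 = 0.6471
  II: TP=2, FP=1+0+0=1, FN=1+1+3=5 → 4/10 = 0.4000
  III: TP=8, FP=3+1+3=7, FN=2+0+0=2 → 16/25 = 0.6400
  IV: TP=8, FP=4+3+0=7, FN=1+0+3=4 → 16/27 = 0.5926
Lowest is class 'II' with F1 score = 0.400.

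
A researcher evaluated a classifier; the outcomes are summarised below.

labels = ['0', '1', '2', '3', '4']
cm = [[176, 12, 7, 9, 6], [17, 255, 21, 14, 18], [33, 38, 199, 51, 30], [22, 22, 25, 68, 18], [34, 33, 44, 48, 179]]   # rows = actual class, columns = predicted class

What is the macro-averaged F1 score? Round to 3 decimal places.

Per-class F1 score (2·TP/(2·TP+FP+FN)):
  0: TP=176, FP=17+33+22+34=106, FN=12+7+9+6=34 → 352/492 = 0.7154
  1: TP=255, FP=12+38+22+33=105, FN=17+21+14+18=70 → 510/685 = 0.7445
  2: TP=199, FP=7+21+25+44=97, FN=33+38+51+30=152 → 398/647 = 0.6151
  3: TP=68, FP=9+14+51+48=122, FN=22+22+25+18=87 → 136/345 = 0.3942
  4: TP=179, FP=6+18+30+18=72, FN=34+33+44+48=159 → 358/589 = 0.6078
Macro-F1 score = mean = (0.7154 + 0.7445 + 0.6151 + 0.3942 + 0.6078) / 5 = 0.615

0.615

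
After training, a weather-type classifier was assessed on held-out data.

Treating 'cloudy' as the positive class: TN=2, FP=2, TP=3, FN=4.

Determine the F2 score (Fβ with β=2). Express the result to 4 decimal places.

0.4545

Fβ = (1+β²)·TP / ((1+β²)·TP + β²·FN + FP), with β²=4
= 5·3 / (5·3 + 4·4 + 2) = 0.4545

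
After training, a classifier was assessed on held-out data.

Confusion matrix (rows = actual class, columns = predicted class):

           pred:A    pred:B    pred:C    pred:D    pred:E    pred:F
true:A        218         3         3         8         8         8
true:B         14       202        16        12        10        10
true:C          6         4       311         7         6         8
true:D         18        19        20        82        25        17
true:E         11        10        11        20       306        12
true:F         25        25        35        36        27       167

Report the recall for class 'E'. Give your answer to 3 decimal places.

Treat 'E' as positive and all other classes as negative.
recall = TP/(TP+FN).
E: TP=306, FN=11+10+11+20+12=64 → 306/370 = 0.8270

0.827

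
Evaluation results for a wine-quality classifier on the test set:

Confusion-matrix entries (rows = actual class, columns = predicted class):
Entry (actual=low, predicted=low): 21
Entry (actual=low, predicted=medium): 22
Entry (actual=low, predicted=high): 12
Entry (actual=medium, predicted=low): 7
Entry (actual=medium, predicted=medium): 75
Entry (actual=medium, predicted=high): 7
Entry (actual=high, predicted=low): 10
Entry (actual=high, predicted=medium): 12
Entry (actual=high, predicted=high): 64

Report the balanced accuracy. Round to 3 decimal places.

Balanced accuracy = mean of per-class recall.
  low: recall = 21/55 = 0.3818
  medium: recall = 75/89 = 0.8427
  high: recall = 64/86 = 0.7442
Mean = (0.3818 + 0.8427 + 0.7442) / 3 = 0.656

0.656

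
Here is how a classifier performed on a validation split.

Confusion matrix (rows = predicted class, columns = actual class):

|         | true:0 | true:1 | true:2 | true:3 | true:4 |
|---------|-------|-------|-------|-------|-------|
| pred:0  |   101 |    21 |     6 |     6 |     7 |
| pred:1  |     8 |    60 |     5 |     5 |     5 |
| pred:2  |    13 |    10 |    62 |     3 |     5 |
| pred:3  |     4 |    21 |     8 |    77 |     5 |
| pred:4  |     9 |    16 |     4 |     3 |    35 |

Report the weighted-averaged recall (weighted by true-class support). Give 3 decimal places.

0.671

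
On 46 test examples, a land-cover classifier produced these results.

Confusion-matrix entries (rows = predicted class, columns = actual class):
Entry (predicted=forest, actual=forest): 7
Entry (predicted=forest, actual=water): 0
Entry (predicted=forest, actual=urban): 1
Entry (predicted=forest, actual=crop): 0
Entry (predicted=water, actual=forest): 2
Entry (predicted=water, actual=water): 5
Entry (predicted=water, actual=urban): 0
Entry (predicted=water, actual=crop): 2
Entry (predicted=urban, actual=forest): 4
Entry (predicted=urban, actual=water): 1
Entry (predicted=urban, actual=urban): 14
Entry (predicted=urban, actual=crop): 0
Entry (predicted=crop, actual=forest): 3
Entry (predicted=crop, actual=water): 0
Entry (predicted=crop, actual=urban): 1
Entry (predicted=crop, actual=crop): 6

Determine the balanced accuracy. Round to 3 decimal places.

0.724

Balanced accuracy = mean of per-class recall.
  forest: recall = 7/16 = 0.4375
  water: recall = 5/6 = 0.8333
  urban: recall = 14/16 = 0.8750
  crop: recall = 6/8 = 0.7500
Mean = (0.4375 + 0.8333 + 0.8750 + 0.7500) / 4 = 0.724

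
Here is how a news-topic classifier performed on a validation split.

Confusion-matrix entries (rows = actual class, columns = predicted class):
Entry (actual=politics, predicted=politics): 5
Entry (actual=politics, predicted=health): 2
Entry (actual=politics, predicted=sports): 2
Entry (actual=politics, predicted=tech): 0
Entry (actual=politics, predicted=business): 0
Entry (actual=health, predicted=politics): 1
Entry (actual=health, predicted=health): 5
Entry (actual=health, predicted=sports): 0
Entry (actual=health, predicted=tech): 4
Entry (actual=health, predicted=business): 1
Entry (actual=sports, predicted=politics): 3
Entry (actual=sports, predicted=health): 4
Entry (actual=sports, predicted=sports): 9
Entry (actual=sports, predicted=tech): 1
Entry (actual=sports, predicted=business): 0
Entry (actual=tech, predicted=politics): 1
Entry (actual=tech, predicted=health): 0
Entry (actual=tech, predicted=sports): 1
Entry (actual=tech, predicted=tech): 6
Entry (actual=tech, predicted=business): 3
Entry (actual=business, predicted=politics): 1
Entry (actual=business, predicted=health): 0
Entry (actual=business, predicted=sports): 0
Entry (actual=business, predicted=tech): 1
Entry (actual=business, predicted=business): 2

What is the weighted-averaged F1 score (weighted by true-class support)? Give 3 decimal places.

Per-class F1 score (2·TP/(2·TP+FP+FN)):
  politics: TP=5, FP=1+3+1+1=6, FN=2+2+0+0=4 → 10/20 = 0.5000
  health: TP=5, FP=2+4+0+0=6, FN=1+0+4+1=6 → 10/22 = 0.4545
  sports: TP=9, FP=2+0+1+0=3, FN=3+4+1+0=8 → 18/29 = 0.6207
  tech: TP=6, FP=0+4+1+1=6, FN=1+0+1+3=5 → 12/23 = 0.5217
  business: TP=2, FP=0+1+0+3=4, FN=1+0+0+1=2 → 4/10 = 0.4000
Weighted-F1 score = Σ (supportᵢ/N)·F1 scoreᵢ with N=52: (9/52)·0.5000 + (11/52)·0.4545 + (17/52)·0.6207 + (11/52)·0.5217 + (4/52)·0.4000 = 0.527

0.527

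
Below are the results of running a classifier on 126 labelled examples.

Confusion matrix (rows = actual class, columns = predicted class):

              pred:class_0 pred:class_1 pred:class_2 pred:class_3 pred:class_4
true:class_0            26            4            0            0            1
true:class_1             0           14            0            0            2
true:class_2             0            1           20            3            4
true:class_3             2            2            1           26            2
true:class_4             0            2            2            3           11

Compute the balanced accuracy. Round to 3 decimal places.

0.765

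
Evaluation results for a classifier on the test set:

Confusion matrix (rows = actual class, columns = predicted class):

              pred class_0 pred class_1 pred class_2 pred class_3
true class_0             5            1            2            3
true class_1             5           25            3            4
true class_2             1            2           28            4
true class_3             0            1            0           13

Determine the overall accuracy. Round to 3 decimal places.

0.732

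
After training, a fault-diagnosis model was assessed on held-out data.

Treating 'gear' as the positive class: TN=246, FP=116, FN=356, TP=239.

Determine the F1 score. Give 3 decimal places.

Precision = TP/(TP+FP) = 239/355 = 0.6732
Recall = TP/(TP+FN) = 239/595 = 0.4017
F1 = 2·TP/(2·TP+FP+FN) = 478/950 = 0.503

0.503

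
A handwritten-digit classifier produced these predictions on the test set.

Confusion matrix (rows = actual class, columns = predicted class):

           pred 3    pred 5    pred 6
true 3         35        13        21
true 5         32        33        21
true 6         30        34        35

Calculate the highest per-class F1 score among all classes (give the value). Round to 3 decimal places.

0.422

Per-class F1 score (2·TP/(2·TP+FP+FN)):
  3: TP=35, FP=32+30=62, FN=13+21=34 → 70/166 = 0.4217
  5: TP=33, FP=13+34=47, FN=32+21=53 → 66/166 = 0.3976
  6: TP=35, FP=21+21=42, FN=30+34=64 → 70/176 = 0.3977
Highest is class '3' with F1 score = 0.422.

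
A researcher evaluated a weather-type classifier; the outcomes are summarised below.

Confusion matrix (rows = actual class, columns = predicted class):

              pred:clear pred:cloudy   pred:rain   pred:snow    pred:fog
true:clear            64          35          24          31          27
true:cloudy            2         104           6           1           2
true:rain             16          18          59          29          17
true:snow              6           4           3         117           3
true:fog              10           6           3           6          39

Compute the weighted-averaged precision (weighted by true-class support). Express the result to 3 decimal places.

0.616

Per-class precision (TP/(TP+FP)):
  clear: TP=64, FP=2+16+6+10=34 → 64/98 = 0.6531
  cloudy: TP=104, FP=35+18+4+6=63 → 104/167 = 0.6228
  rain: TP=59, FP=24+6+3+3=36 → 59/95 = 0.6211
  snow: TP=117, FP=31+1+29+6=67 → 117/184 = 0.6359
  fog: TP=39, FP=27+2+17+3=49 → 39/88 = 0.4432
Weighted-precision = Σ (supportᵢ/N)·precisionᵢ with N=632: (181/632)·0.6531 + (115/632)·0.6228 + (139/632)·0.6211 + (133/632)·0.6359 + (64/632)·0.4432 = 0.616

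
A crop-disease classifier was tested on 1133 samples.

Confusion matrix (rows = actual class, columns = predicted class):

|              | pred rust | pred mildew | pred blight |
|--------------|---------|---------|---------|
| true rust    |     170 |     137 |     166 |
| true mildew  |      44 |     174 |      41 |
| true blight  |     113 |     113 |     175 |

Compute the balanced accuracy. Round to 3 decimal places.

0.489

Balanced accuracy = mean of per-class recall.
  rust: recall = 170/473 = 0.3594
  mildew: recall = 174/259 = 0.6718
  blight: recall = 175/401 = 0.4364
Mean = (0.3594 + 0.6718 + 0.4364) / 3 = 0.489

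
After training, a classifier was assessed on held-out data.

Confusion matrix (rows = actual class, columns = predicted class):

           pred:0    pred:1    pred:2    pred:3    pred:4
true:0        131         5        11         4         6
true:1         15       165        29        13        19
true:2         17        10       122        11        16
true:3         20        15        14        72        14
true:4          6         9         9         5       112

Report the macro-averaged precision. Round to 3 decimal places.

Per-class precision (TP/(TP+FP)):
  0: TP=131, FP=15+17+20+6=58 → 131/189 = 0.6931
  1: TP=165, FP=5+10+15+9=39 → 165/204 = 0.8088
  2: TP=122, FP=11+29+14+9=63 → 122/185 = 0.6595
  3: TP=72, FP=4+13+11+5=33 → 72/105 = 0.6857
  4: TP=112, FP=6+19+16+14=55 → 112/167 = 0.6707
Macro-precision = mean = (0.6931 + 0.8088 + 0.6595 + 0.6857 + 0.6707) / 5 = 0.704

0.704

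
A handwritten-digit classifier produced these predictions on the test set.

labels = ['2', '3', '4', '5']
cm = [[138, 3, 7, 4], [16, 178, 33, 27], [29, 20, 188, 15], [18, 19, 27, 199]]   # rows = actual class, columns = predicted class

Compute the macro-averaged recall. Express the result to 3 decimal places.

Per-class recall (TP/(TP+FN)):
  2: TP=138, FN=3+7+4=14 → 138/152 = 0.9079
  3: TP=178, FN=16+33+27=76 → 178/254 = 0.7008
  4: TP=188, FN=29+20+15=64 → 188/252 = 0.7460
  5: TP=199, FN=18+19+27=64 → 199/263 = 0.7567
Macro-recall = mean = (0.9079 + 0.7008 + 0.7460 + 0.7567) / 4 = 0.778

0.778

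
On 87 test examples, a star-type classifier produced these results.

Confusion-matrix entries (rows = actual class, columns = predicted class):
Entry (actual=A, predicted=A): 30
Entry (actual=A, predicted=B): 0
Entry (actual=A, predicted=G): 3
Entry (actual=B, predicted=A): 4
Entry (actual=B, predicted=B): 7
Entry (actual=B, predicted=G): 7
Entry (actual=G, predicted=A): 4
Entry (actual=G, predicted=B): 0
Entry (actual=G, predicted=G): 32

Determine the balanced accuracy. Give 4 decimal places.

Balanced accuracy = mean of per-class recall.
  A: recall = 30/33 = 0.90909
  B: recall = 7/18 = 0.38889
  G: recall = 32/36 = 0.88889
Mean = (0.90909 + 0.38889 + 0.88889) / 3 = 0.7290

0.7290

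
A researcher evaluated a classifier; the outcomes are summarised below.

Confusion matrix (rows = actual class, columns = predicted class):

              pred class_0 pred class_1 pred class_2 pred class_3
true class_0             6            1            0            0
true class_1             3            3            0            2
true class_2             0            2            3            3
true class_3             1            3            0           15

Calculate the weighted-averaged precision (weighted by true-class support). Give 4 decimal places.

0.6933

Per-class precision (TP/(TP+FP)):
  class_0: TP=6, FP=3+0+1=4 → 6/10 = 0.60000
  class_1: TP=3, FP=1+2+3=6 → 3/9 = 0.33333
  class_2: TP=3, FP=0+0+0=0 → 3/3 = 1.00000
  class_3: TP=15, FP=0+2+3=5 → 15/20 = 0.75000
Weighted-precision = Σ (supportᵢ/N)·precisionᵢ with N=42: (7/42)·0.60000 + (8/42)·0.33333 + (8/42)·1.00000 + (19/42)·0.75000 = 0.6933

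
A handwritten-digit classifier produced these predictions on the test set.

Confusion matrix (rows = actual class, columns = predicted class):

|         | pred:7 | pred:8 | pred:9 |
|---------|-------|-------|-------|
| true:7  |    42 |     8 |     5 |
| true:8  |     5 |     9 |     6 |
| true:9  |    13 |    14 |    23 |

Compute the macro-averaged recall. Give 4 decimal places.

0.5579

Per-class recall (TP/(TP+FN)):
  7: TP=42, FN=8+5=13 → 42/55 = 0.76364
  8: TP=9, FN=5+6=11 → 9/20 = 0.45000
  9: TP=23, FN=13+14=27 → 23/50 = 0.46000
Macro-recall = mean = (0.76364 + 0.45000 + 0.46000) / 3 = 0.5579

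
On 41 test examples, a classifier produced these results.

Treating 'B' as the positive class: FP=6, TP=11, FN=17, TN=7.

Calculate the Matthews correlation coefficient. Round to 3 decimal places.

-0.065

MCC = (TP·TN − FP·FN) / √((TP+FP)(TP+FN)(TN+FP)(TN+FN))
Numerator = 11·7 − 6·17 = -25
Denominator = √(17·28·13·24) = √148512 = 385.3725
MCC = -25 / 385.3725 = -0.065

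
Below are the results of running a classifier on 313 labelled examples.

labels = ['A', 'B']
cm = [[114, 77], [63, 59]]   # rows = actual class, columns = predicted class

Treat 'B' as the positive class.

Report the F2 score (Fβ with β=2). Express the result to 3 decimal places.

Fβ = (1+β²)·TP / ((1+β²)·TP + β²·FN + FP), with β²=4
= 5·59 / (5·59 + 4·63 + 77) = 0.473

0.473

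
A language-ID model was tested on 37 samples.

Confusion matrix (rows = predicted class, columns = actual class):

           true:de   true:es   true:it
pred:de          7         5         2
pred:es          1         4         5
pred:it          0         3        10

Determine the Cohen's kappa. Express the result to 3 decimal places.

0.354

Observed agreement pₒ = trace/N = 21/37 = 0.5676
Expected agreement pₑ = Σ (rowᵢ·colᵢ)/N² = (8·14 + 12·10 + 17·13)/37² = 0.3309
κ = (pₒ − pₑ)/(1 − pₑ) = (0.5676 − 0.3309)/(1 − 0.3309) = 0.354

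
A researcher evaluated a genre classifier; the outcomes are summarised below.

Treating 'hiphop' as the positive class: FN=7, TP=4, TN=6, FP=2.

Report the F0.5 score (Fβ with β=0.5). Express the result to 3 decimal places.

Fβ = (1+β²)·TP / ((1+β²)·TP + β²·FN + FP), with β²=1/4
= 1.25·4 / (1.25·4 + 0.25·7 + 2) = 0.571

0.571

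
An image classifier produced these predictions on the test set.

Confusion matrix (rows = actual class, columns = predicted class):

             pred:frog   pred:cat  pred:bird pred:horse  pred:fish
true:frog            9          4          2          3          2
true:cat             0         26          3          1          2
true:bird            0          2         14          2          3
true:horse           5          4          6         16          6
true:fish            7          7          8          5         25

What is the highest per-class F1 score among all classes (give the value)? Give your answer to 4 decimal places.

Per-class F1 score (2·TP/(2·TP+FP+FN)):
  frog: TP=9, FP=0+0+5+7=12, FN=4+2+3+2=11 → 18/41 = 0.43902
  cat: TP=26, FP=4+2+4+7=17, FN=0+3+1+2=6 → 52/75 = 0.69333
  bird: TP=14, FP=2+3+6+8=19, FN=0+2+2+3=7 → 28/54 = 0.51852
  horse: TP=16, FP=3+1+2+5=11, FN=5+4+6+6=21 → 32/64 = 0.50000
  fish: TP=25, FP=2+2+3+6=13, FN=7+7+8+5=27 → 50/90 = 0.55556
Highest is class 'cat' with F1 score = 0.6933.

0.6933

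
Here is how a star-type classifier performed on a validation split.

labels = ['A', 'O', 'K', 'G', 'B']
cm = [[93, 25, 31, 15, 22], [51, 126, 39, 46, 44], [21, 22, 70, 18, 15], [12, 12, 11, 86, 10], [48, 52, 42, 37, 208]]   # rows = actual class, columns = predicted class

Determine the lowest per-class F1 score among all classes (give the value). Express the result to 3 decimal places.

0.413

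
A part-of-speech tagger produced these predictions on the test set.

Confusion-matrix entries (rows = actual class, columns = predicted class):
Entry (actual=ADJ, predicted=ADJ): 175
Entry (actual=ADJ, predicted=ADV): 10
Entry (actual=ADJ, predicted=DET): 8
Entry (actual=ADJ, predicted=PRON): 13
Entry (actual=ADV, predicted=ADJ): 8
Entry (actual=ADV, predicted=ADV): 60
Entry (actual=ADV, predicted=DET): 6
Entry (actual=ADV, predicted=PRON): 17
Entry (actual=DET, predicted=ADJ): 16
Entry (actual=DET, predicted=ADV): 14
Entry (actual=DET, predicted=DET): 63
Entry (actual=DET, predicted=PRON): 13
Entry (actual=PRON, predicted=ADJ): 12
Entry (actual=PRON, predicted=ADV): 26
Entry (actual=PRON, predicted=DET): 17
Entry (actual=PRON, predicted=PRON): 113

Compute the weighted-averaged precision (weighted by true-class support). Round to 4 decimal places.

Per-class precision (TP/(TP+FP)):
  ADJ: TP=175, FP=8+16+12=36 → 175/211 = 0.82938
  ADV: TP=60, FP=10+14+26=50 → 60/110 = 0.54545
  DET: TP=63, FP=8+6+17=31 → 63/94 = 0.67021
  PRON: TP=113, FP=13+17+13=43 → 113/156 = 0.72436
Weighted-precision = Σ (supportᵢ/N)·precisionᵢ with N=571: (206/571)·0.82938 + (91/571)·0.54545 + (106/571)·0.67021 + (168/571)·0.72436 = 0.7237

0.7237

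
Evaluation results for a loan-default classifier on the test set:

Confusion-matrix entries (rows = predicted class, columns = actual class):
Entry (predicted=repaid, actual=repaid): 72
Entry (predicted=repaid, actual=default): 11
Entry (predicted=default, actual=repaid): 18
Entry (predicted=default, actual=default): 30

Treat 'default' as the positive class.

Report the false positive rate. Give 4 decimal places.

0.2000

FPR = FP/(FP+TN) = 18/(18+72) = 0.2000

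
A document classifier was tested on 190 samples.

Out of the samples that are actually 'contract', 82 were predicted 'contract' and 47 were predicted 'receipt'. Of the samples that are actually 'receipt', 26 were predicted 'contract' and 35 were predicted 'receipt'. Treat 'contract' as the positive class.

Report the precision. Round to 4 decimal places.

Precision = TP/(TP+FP) = 82/(82+26) = 82/108 = 0.7593

0.7593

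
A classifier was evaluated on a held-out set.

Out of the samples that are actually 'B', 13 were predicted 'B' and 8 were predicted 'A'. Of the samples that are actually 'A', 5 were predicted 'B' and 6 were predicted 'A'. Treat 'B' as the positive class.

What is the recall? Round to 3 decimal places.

Recall = TP/(TP+FN) = 13/(13+8) = 13/21 = 0.619

0.619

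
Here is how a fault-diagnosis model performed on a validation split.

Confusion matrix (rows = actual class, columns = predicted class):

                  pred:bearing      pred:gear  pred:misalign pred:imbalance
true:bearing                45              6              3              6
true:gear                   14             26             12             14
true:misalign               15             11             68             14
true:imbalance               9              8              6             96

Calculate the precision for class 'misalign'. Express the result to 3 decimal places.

0.764

Treat 'misalign' as positive and all other classes as negative.
precision = TP/(TP+FP).
misalign: TP=68, FP=3+12+6=21 → 68/89 = 0.7640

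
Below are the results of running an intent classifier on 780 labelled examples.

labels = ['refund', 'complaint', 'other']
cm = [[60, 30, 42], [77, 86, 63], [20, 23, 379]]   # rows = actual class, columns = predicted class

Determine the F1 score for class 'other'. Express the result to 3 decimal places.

0.837

F1 score = 2·TP/(2·TP+FP+FN).
other: TP=379, FP=42+63=105, FN=20+23=43 → 758/906 = 0.8366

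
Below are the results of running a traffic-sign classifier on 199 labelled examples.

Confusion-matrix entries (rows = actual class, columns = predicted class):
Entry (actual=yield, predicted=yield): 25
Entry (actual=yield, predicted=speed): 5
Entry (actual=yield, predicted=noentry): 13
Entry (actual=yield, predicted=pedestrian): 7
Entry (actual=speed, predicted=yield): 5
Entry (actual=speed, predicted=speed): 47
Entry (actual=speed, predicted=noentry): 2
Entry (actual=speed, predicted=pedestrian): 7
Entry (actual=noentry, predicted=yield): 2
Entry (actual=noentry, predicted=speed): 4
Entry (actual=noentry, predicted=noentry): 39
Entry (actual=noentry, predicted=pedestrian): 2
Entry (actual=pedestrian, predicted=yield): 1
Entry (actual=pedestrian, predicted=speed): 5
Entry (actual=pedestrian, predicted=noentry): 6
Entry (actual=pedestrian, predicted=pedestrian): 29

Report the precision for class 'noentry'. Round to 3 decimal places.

Treat 'noentry' as positive and all other classes as negative.
precision = TP/(TP+FP).
noentry: TP=39, FP=13+2+6=21 → 39/60 = 0.6500

0.650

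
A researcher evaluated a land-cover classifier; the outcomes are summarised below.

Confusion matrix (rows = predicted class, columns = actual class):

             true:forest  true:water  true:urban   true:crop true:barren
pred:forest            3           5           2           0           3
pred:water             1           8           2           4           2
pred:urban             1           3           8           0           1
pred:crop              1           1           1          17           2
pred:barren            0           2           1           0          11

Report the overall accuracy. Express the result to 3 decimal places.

0.595

Accuracy = trace / total = (3+8+8+17+11=47) / 79 = 47/79 = 0.595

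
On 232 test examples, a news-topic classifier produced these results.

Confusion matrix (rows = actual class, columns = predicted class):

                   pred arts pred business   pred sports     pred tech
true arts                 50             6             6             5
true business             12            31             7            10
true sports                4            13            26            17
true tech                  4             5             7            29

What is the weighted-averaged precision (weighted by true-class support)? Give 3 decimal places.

0.590

Per-class precision (TP/(TP+FP)):
  arts: TP=50, FP=12+4+4=20 → 50/70 = 0.7143
  business: TP=31, FP=6+13+5=24 → 31/55 = 0.5636
  sports: TP=26, FP=6+7+7=20 → 26/46 = 0.5652
  tech: TP=29, FP=5+10+17=32 → 29/61 = 0.4754
Weighted-precision = Σ (supportᵢ/N)·precisionᵢ with N=232: (67/232)·0.7143 + (60/232)·0.5636 + (60/232)·0.5652 + (45/232)·0.4754 = 0.590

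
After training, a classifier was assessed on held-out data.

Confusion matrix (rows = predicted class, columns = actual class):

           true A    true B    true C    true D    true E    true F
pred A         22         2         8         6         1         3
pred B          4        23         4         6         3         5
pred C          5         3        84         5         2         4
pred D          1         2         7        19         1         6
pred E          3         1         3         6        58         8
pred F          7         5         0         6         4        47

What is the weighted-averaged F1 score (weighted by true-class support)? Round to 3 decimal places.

0.673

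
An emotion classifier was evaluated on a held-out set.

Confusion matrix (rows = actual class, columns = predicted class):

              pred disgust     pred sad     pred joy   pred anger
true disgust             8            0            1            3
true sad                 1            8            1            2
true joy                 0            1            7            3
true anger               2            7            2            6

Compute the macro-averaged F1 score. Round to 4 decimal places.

Per-class F1 score (2·TP/(2·TP+FP+FN)):
  disgust: TP=8, FP=1+0+2=3, FN=0+1+3=4 → 16/23 = 0.69565
  sad: TP=8, FP=0+1+7=8, FN=1+1+2=4 → 16/28 = 0.57143
  joy: TP=7, FP=1+1+2=4, FN=0+1+3=4 → 14/22 = 0.63636
  anger: TP=6, FP=3+2+3=8, FN=2+7+2=11 → 12/31 = 0.38710
Macro-F1 score = mean = (0.69565 + 0.57143 + 0.63636 + 0.38710) / 4 = 0.5726

0.5726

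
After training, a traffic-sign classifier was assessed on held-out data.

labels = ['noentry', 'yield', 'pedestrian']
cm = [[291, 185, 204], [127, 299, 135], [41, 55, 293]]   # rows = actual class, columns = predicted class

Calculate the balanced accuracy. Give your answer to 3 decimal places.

Balanced accuracy = mean of per-class recall.
  noentry: recall = 291/680 = 0.4279
  yield: recall = 299/561 = 0.5330
  pedestrian: recall = 293/389 = 0.7532
Mean = (0.4279 + 0.5330 + 0.7532) / 3 = 0.571

0.571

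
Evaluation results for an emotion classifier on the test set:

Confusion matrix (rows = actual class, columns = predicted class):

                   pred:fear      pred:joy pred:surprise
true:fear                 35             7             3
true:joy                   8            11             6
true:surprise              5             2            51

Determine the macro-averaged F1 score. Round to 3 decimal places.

0.702

Per-class F1 score (2·TP/(2·TP+FP+FN)):
  fear: TP=35, FP=8+5=13, FN=7+3=10 → 70/93 = 0.7527
  joy: TP=11, FP=7+2=9, FN=8+6=14 → 22/45 = 0.4889
  surprise: TP=51, FP=3+6=9, FN=5+2=7 → 102/118 = 0.8644
Macro-F1 score = mean = (0.7527 + 0.4889 + 0.8644) / 3 = 0.702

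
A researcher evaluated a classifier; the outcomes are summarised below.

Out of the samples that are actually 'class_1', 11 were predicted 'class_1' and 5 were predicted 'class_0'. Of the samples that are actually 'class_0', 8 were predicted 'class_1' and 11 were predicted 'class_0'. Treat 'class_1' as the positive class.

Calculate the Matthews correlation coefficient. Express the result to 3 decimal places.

0.266

MCC = (TP·TN − FP·FN) / √((TP+FP)(TP+FN)(TN+FP)(TN+FN))
Numerator = 11·11 − 8·5 = 81
Denominator = √(19·16·19·16) = √92416 = 304.0000
MCC = 81 / 304.0000 = 0.266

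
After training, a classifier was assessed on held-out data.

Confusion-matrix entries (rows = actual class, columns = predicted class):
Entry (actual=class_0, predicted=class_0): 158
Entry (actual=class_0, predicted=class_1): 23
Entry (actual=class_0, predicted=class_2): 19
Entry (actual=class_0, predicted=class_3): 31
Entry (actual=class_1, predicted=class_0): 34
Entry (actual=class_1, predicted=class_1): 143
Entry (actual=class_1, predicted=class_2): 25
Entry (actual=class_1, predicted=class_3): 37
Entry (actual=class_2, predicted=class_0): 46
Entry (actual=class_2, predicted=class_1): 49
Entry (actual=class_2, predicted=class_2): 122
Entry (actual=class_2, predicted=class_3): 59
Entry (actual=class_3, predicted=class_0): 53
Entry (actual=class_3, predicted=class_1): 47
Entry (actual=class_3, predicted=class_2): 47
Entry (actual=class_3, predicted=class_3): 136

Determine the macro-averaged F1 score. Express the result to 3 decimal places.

0.543

Per-class F1 score (2·TP/(2·TP+FP+FN)):
  class_0: TP=158, FP=34+46+53=133, FN=23+19+31=73 → 316/522 = 0.6054
  class_1: TP=143, FP=23+49+47=119, FN=34+25+37=96 → 286/501 = 0.5709
  class_2: TP=122, FP=19+25+47=91, FN=46+49+59=154 → 244/489 = 0.4990
  class_3: TP=136, FP=31+37+59=127, FN=53+47+47=147 → 272/546 = 0.4982
Macro-F1 score = mean = (0.6054 + 0.5709 + 0.4990 + 0.4982) / 4 = 0.543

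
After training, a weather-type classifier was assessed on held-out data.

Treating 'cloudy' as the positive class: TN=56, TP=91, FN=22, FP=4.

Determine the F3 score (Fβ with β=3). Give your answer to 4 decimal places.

0.8183

Fβ = (1+β²)·TP / ((1+β²)·TP + β²·FN + FP), with β²=9
= 10·91 / (10·91 + 9·22 + 4) = 0.8183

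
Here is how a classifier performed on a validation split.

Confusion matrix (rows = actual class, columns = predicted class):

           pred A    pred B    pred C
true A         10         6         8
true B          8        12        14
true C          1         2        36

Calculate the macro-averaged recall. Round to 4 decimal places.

Per-class recall (TP/(TP+FN)):
  A: TP=10, FN=6+8=14 → 10/24 = 0.41667
  B: TP=12, FN=8+14=22 → 12/34 = 0.35294
  C: TP=36, FN=1+2=3 → 36/39 = 0.92308
Macro-recall = mean = (0.41667 + 0.35294 + 0.92308) / 3 = 0.5642

0.5642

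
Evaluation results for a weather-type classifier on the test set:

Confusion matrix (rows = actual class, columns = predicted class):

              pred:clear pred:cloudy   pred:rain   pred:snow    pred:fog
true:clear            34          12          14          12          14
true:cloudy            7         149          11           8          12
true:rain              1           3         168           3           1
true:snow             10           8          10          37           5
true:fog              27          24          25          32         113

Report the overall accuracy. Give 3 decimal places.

0.677

Accuracy = trace / total = (34+149+168+37+113=501) / 740 = 501/740 = 0.677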